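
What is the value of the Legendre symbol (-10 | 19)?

Euler's criterion: (-10/19) ≡ 9^9 (mod 19).
9^2 ≡ 5 (mod 19)
9^4 ≡ 6 (mod 19)
9^8 ≡ 17 (mod 19)
9^9 = 9^(8+1) ≡ 1 (mod 19).
Result is 1, so (-10/19) = 1.

1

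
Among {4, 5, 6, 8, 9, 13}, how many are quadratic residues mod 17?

4

(4/17) = +1 → QR.
(5/17) = -1 → non-residue.
(6/17) = -1 → non-residue.
(8/17) = +1 → QR.
(9/17) = +1 → QR.
(13/17) = +1 → QR.
Total quadratic residues among the 6: 4.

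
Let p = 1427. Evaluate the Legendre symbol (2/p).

Pull out 2: since 1427 ≡ 3 (mod 8), (2/1427) = -1.
Reached (1/1427) = 1. Collecting the sign flips along the way, the symbol is -1.

-1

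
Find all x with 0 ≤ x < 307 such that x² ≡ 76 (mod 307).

136, 171

Since 307 ≡ 3 (mod 4), a square root of 76 is 76^((307+1)/4) = 76^77 mod 307.
Repeated squaring: 76^2≡250, 76^4≡179, 76^8≡113, 76^16≡182, 76^32≡275, 76^64≡103 (mod 307).
76^77 = 76^(64+8+4+1) ≡ 171 (mod 307).
Check: 171² = 29241 ≡ 76 (mod 307). The two roots are 136 and 171.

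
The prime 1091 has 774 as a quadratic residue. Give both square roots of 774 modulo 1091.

Since 1091 ≡ 3 (mod 4), a square root of 774 is 774^((1091+1)/4) = 774^273 mod 1091.
Repeated squaring: 774^2≡117, 774^4≡597, 774^8≡743, 774^16≡3, 774^32≡9, 774^64≡81, 774^128≡15, 774^256≡225 (mod 1091).
774^273 = 774^(256+16+1) ≡ 952 (mod 1091).
Check: 952² = 906304 ≡ 774 (mod 1091). The two roots are 139 and 952.

139, 952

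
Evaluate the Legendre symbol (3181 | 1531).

First reduce: 3181 ≡ 119 (mod 1531).
Reciprocity: 119 ≡ 3 and 1531 ≡ 3 (mod 4), so (119/1531) = −(1531/119).
Reduce top mod 119: now compute (103/119).
Reciprocity: 103 ≡ 3 and 119 ≡ 3 (mod 4), so (103/119) = −(119/103).
Reduce top mod 103: now compute (16/103).
Pull out 2^4: since 103 ≡ 7 (mod 8), (2/103) = +1, so (2/103)^4 = +1.
Reached (1/103) = 1. Collecting the sign flips along the way, the symbol is +1.

1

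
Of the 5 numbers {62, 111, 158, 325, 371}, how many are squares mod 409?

(62/409) = -1 → non-residue.
(111/409) = -1 → non-residue.
(158/409) = -1 → non-residue.
(325/409) = -1 → non-residue.
(371/409) = -1 → non-residue.
Total quadratic residues among the 5: 0.

0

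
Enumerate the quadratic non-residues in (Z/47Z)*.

Square k = 1,…,23 (k and 47−k give the same square):
1²=1, 2²=4, 3²=9, 4²=16, 5²=25, 6²=36, 7²≡2, 8²≡17, 9²≡34, 10²≡6, 11²≡27, 12²≡3, 13²≡28, 14²≡8, 15²≡37, 16²≡21, 17²≡7, 18²≡42, 19²≡32, 20²≡24, 21²≡18, 22²≡14, 23²≡12 (mod 47).
The residues are {1, 2, 3, 4, 6, 7, 8, 9, 12, 14, 16, 17, 18, 21, 24, 25, 27, 28, 32, 34, 36, 37, 42}; the non-residues are the remaining 23 nonzero classes.

5,10,11,13,15,19,20,22,23,26,29,30,31,33,35,38,39,40,41,43,44,45,46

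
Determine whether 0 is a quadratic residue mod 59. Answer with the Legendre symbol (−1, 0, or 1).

Top reduces to 0: gcd > 1, so the symbol is 0.

0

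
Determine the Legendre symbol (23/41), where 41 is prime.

Reciprocity: 23 ≡ 3 and 41 ≡ 1 (mod 4), so (23/41) = +(41/23).
Reduce top mod 23: now compute (18/23).
Pull out 2: since 23 ≡ 7 (mod 8), (2/23) = +1.
Reciprocity: 9 ≡ 1 and 23 ≡ 3 (mod 4), so (9/23) = +(23/9).
Reduce top mod 9: now compute (5/9).
Reciprocity: 5 ≡ 1 and 9 ≡ 1 (mod 4), so (5/9) = +(9/5).
Reduce top mod 5: now compute (4/5).
Pull out 2^2: since 5 ≡ 5 (mod 8), (2/5) = -1, so (2/5)^2 = +1.
Reached (1/5) = 1. Collecting the sign flips along the way, the symbol is +1.

1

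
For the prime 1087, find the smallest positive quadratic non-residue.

(2/1087) = +1, so 2 is a residue.
(3/1087) = −1, so 3 is the smallest positive non-residue mod 1087.

3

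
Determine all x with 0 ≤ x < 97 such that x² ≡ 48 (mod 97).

40, 57

97 ≡ 1 (mod 4), so we find a root by search.
Trying successive values, 40² = 1600 ≡ 48 (mod 97). The other root is 97 − 40 = 57.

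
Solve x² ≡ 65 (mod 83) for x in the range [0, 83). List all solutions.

27, 56

Since 83 ≡ 3 (mod 4), a square root of 65 is 65^((83+1)/4) = 65^21 mod 83.
Repeated squaring: 65^2≡75, 65^4≡64, 65^8≡29, 65^16≡11 (mod 83).
65^21 = 65^(16+4+1) ≡ 27 (mod 83).
Check: 27² = 729 ≡ 65 (mod 83). The two roots are 27 and 56.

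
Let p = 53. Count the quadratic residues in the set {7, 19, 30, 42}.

(7/53) = +1 → QR.
(19/53) = -1 → non-residue.
(30/53) = -1 → non-residue.
(42/53) = +1 → QR.
Total quadratic residues among the 4: 2.

2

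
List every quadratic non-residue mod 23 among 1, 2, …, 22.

Square k = 1,…,11 (k and 23−k give the same square):
1²=1, 2²=4, 3²=9, 4²=16, 5²≡2, 6²≡13, 7²≡3, 8²≡18, 9²≡12, 10²≡8, 11²≡6 (mod 23).
The residues are {1, 2, 3, 4, 6, 8, 9, 12, 13, 16, 18}; the non-residues are the remaining 11 nonzero classes.

5,7,10,11,14,15,17,19,20,21,22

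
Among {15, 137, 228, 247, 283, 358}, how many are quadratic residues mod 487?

(15/487) = +1 → QR.
(137/487) = +1 → QR.
(228/487) = -1 → non-residue.
(247/487) = -1 → non-residue.
(283/487) = -1 → non-residue.
(358/487) = -1 → non-residue.
Total quadratic residues among the 6: 2.

2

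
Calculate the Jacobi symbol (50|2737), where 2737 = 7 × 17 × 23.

1

Pull out 2: since 2737 ≡ 1 (mod 8), (2/2737) = +1.
Reciprocity: 25 ≡ 1 and 2737 ≡ 1 (mod 4), so (25/2737) = +(2737/25).
Reduce top mod 25: now compute (12/25).
Pull out 2^2: since 25 ≡ 1 (mod 8), (2/25) = +1, so (2/25)^2 = +1.
Reciprocity: 3 ≡ 3 and 25 ≡ 1 (mod 4), so (3/25) = +(25/3).
Reduce top mod 3: now compute (1/3).
Reached (1/3) = 1. Collecting the sign flips along the way, the symbol is +1.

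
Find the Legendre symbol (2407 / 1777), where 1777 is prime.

First reduce: 2407 ≡ 630 (mod 1777).
Pull out 2: since 1777 ≡ 1 (mod 8), (2/1777) = +1.
Reciprocity: 315 ≡ 3 and 1777 ≡ 1 (mod 4), so (315/1777) = +(1777/315).
Reduce top mod 315: now compute (202/315).
Pull out 2: since 315 ≡ 3 (mod 8), (2/315) = -1.
Reciprocity: 101 ≡ 1 and 315 ≡ 3 (mod 4), so (101/315) = +(315/101).
Reduce top mod 101: now compute (12/101).
Pull out 2^2: since 101 ≡ 5 (mod 8), (2/101) = -1, so (2/101)^2 = +1.
Reciprocity: 3 ≡ 3 and 101 ≡ 1 (mod 4), so (3/101) = +(101/3).
Reduce top mod 3: now compute (2/3).
Pull out 2: since 3 ≡ 3 (mod 8), (2/3) = -1.
Reached (1/3) = 1. Collecting the sign flips along the way, the symbol is +1.

1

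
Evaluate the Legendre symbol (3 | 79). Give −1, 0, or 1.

-1

Reciprocity: 3 ≡ 3 and 79 ≡ 3 (mod 4), so (3/79) = −(79/3).
Reduce top mod 3: now compute (1/3).
Reached (1/3) = 1. Collecting the sign flips along the way, the symbol is -1.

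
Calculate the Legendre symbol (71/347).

1

Euler's criterion: (71/347) ≡ 71^173 (mod 347).
71^2 ≡ 183 (mod 347)
71^4 ≡ 177 (mod 347)
71^8 ≡ 99 (mod 347)
71^16 ≡ 85 (mod 347)
71^32 ≡ 285 (mod 347)
71^64 ≡ 27 (mod 347)
71^128 ≡ 35 (mod 347)
71^173 = 71^(128+32+8+4+1) ≡ 1 (mod 347).
Result is 1, so (71/347) = 1.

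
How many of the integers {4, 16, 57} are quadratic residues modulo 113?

3

(4/113) = +1 → QR.
(16/113) = +1 → QR.
(57/113) = +1 → QR.
Total quadratic residues among the 3: 3.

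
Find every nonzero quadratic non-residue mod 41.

Square k = 1,…,20 (k and 41−k give the same square):
1²=1, 2²=4, 3²=9, 4²=16, 5²=25, 6²=36, 7²≡8, 8²≡23, 9²≡40, 10²≡18, 11²≡39, 12²≡21, 13²≡5, 14²≡32, 15²≡20, 16²≡10, 17²≡2, 18²≡37, 19²≡33, 20²≡31 (mod 41).
The residues are {1, 2, 4, 5, 8, 9, 10, 16, 18, 20, 21, 23, 25, 31, 32, 33, 36, 37, 39, 40}; the non-residues are the remaining 20 nonzero classes.

3,6,7,11,12,13,14,15,17,19,22,24,26,27,28,29,30,34,35,38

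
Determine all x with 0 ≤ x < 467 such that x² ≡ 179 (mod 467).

Since 467 ≡ 3 (mod 4), a square root of 179 is 179^((467+1)/4) = 179^117 mod 467.
Repeated squaring: 179^2≡285, 179^4≡434, 179^8≡155, 179^16≡208, 179^32≡300, 179^64≡336 (mod 467).
179^117 = 179^(64+32+16+4+1) ≡ 356 (mod 467).
Check: 356² = 126736 ≡ 179 (mod 467). The two roots are 111 and 356.

111, 356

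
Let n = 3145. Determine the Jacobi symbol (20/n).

Pull out 2^2: since 3145 ≡ 1 (mod 8), (2/3145) = +1, so (2/3145)^2 = +1.
Reciprocity: 5 ≡ 1 and 3145 ≡ 1 (mod 4), so (5/3145) = +(3145/5).
Reduce top mod 5: now compute (0/5).
Top reduces to 0: gcd > 1, so the symbol is 0.

0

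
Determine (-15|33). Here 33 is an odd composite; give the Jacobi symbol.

First reduce: -15 ≡ 18 (mod 33).
Pull out 2: since 33 ≡ 1 (mod 8), (2/33) = +1.
Reciprocity: 9 ≡ 1 and 33 ≡ 1 (mod 4), so (9/33) = +(33/9).
Reduce top mod 9: now compute (6/9).
Pull out 2: since 9 ≡ 1 (mod 8), (2/9) = +1.
Reciprocity: 3 ≡ 3 and 9 ≡ 1 (mod 4), so (3/9) = +(9/3).
Reduce top mod 3: now compute (0/3).
Top reduces to 0: gcd > 1, so the symbol is 0.

0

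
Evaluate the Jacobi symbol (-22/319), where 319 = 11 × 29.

0

First reduce: -22 ≡ 297 (mod 319).
Reciprocity: 297 ≡ 1 and 319 ≡ 3 (mod 4), so (297/319) = +(319/297).
Reduce top mod 297: now compute (22/297).
Pull out 2: since 297 ≡ 1 (mod 8), (2/297) = +1.
Reciprocity: 11 ≡ 3 and 297 ≡ 1 (mod 4), so (11/297) = +(297/11).
Reduce top mod 11: now compute (0/11).
Top reduces to 0: gcd > 1, so the symbol is 0.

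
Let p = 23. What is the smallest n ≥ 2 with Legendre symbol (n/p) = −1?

(2/23) = +1, so 2 is a residue.
(3/23) = +1, so 3 is a residue.
(4/23) = +1, so 4 is a residue.
(5/23) = −1, so 5 is the smallest positive non-residue mod 23.

5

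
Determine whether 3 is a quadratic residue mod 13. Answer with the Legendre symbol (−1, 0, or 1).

1

Reciprocity: 3 ≡ 3 and 13 ≡ 1 (mod 4), so (3/13) = +(13/3).
Reduce top mod 3: now compute (1/3).
Reached (1/3) = 1. Collecting the sign flips along the way, the symbol is +1.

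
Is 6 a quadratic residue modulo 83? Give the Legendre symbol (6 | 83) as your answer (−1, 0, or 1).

-1

Pull out 2: since 83 ≡ 3 (mod 8), (2/83) = -1.
Reciprocity: 3 ≡ 3 and 83 ≡ 3 (mod 4), so (3/83) = −(83/3).
Reduce top mod 3: now compute (2/3).
Pull out 2: since 3 ≡ 3 (mod 8), (2/3) = -1.
Reached (1/3) = 1. Collecting the sign flips along the way, the symbol is -1.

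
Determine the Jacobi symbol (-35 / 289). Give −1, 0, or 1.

First reduce: -35 ≡ 254 (mod 289).
Pull out 2: since 289 ≡ 1 (mod 8), (2/289) = +1.
Reciprocity: 127 ≡ 3 and 289 ≡ 1 (mod 4), so (127/289) = +(289/127).
Reduce top mod 127: now compute (35/127).
Reciprocity: 35 ≡ 3 and 127 ≡ 3 (mod 4), so (35/127) = −(127/35).
Reduce top mod 35: now compute (22/35).
Pull out 2: since 35 ≡ 3 (mod 8), (2/35) = -1.
Reciprocity: 11 ≡ 3 and 35 ≡ 3 (mod 4), so (11/35) = −(35/11).
Reduce top mod 11: now compute (2/11).
Pull out 2: since 11 ≡ 3 (mod 8), (2/11) = -1.
Reached (1/11) = 1. Collecting the sign flips along the way, the symbol is +1.

1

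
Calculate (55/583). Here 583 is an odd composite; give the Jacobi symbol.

Reciprocity: 55 ≡ 3 and 583 ≡ 3 (mod 4), so (55/583) = −(583/55).
Reduce top mod 55: now compute (33/55).
Reciprocity: 33 ≡ 1 and 55 ≡ 3 (mod 4), so (33/55) = +(55/33).
Reduce top mod 33: now compute (22/33).
Pull out 2: since 33 ≡ 1 (mod 8), (2/33) = +1.
Reciprocity: 11 ≡ 3 and 33 ≡ 1 (mod 4), so (11/33) = +(33/11).
Reduce top mod 11: now compute (0/11).
Top reduces to 0: gcd > 1, so the symbol is 0.

0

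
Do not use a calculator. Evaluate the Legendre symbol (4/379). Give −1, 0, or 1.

1

Pull out 2^2: since 379 ≡ 3 (mod 8), (2/379) = -1, so (2/379)^2 = +1.
Reached (1/379) = 1. Collecting the sign flips along the way, the symbol is +1.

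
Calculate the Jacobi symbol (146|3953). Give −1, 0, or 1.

-1

Pull out 2: since 3953 ≡ 1 (mod 8), (2/3953) = +1.
Reciprocity: 73 ≡ 1 and 3953 ≡ 1 (mod 4), so (73/3953) = +(3953/73).
Reduce top mod 73: now compute (11/73).
Reciprocity: 11 ≡ 3 and 73 ≡ 1 (mod 4), so (11/73) = +(73/11).
Reduce top mod 11: now compute (7/11).
Reciprocity: 7 ≡ 3 and 11 ≡ 3 (mod 4), so (7/11) = −(11/7).
Reduce top mod 7: now compute (4/7).
Pull out 2^2: since 7 ≡ 7 (mod 8), (2/7) = +1, so (2/7)^2 = +1.
Reached (1/7) = 1. Collecting the sign flips along the way, the symbol is -1.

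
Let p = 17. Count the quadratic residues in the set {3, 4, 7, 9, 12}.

2

(3/17) = -1 → non-residue.
(4/17) = +1 → QR.
(7/17) = -1 → non-residue.
(9/17) = +1 → QR.
(12/17) = -1 → non-residue.
Total quadratic residues among the 5: 2.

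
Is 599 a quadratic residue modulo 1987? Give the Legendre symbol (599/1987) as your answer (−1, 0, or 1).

Reciprocity: 599 ≡ 3 and 1987 ≡ 3 (mod 4), so (599/1987) = −(1987/599).
Reduce top mod 599: now compute (190/599).
Pull out 2: since 599 ≡ 7 (mod 8), (2/599) = +1.
Reciprocity: 95 ≡ 3 and 599 ≡ 3 (mod 4), so (95/599) = −(599/95).
Reduce top mod 95: now compute (29/95).
Reciprocity: 29 ≡ 1 and 95 ≡ 3 (mod 4), so (29/95) = +(95/29).
Reduce top mod 29: now compute (8/29).
Pull out 2^3: since 29 ≡ 5 (mod 8), (2/29) = -1, so (2/29)^3 = -1.
Reached (1/29) = 1. Collecting the sign flips along the way, the symbol is -1.

-1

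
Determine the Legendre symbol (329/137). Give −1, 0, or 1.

First reduce: 329 ≡ 55 (mod 137).
Reciprocity: 55 ≡ 3 and 137 ≡ 1 (mod 4), so (55/137) = +(137/55).
Reduce top mod 55: now compute (27/55).
Reciprocity: 27 ≡ 3 and 55 ≡ 3 (mod 4), so (27/55) = −(55/27).
Reduce top mod 27: now compute (1/27).
Reached (1/27) = 1. Collecting the sign flips along the way, the symbol is -1.

-1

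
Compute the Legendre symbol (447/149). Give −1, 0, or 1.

First reduce: 447 ≡ 0 (mod 149).
Top reduces to 0: gcd > 1, so the symbol is 0.

0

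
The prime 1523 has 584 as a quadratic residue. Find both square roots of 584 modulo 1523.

248, 1275

Since 1523 ≡ 3 (mod 4), a square root of 584 is 584^((1523+1)/4) = 584^381 mod 1523.
Repeated squaring: 584^2≡1427, 584^4≡78, 584^8≡1515, 584^16≡64, 584^32≡1050, 584^64≡1371, 584^128≡259, 584^256≡69 (mod 1523).
584^381 = 584^(256+64+32+16+8+4+1) ≡ 248 (mod 1523).
Check: 248² = 61504 ≡ 584 (mod 1523). The two roots are 248 and 1275.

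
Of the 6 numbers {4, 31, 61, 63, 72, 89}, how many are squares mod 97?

5

(4/97) = +1 → QR.
(31/97) = +1 → QR.
(61/97) = +1 → QR.
(63/97) = -1 → non-residue.
(72/97) = +1 → QR.
(89/97) = +1 → QR.
Total quadratic residues among the 6: 5.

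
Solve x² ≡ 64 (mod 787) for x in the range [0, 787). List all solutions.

Since 787 ≡ 3 (mod 4), a square root of 64 is 64^((787+1)/4) = 64^197 mod 787.
Repeated squaring: 64^2≡161, 64^4≡737, 64^8≡139, 64^16≡433, 64^32≡183, 64^64≡435, 64^128≡345 (mod 787).
64^197 = 64^(128+64+4+1) ≡ 779 (mod 787).
Check: 779² = 606841 ≡ 64 (mod 787). The two roots are 8 and 779.

8, 779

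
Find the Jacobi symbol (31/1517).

Reciprocity: 31 ≡ 3 and 1517 ≡ 1 (mod 4), so (31/1517) = +(1517/31).
Reduce top mod 31: now compute (29/31).
Reciprocity: 29 ≡ 1 and 31 ≡ 3 (mod 4), so (29/31) = +(31/29).
Reduce top mod 29: now compute (2/29).
Pull out 2: since 29 ≡ 5 (mod 8), (2/29) = -1.
Reached (1/29) = 1. Collecting the sign flips along the way, the symbol is -1.

-1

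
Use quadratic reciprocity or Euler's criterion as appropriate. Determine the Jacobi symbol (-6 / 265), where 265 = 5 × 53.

First reduce: -6 ≡ 259 (mod 265).
Reciprocity: 259 ≡ 3 and 265 ≡ 1 (mod 4), so (259/265) = +(265/259).
Reduce top mod 259: now compute (6/259).
Pull out 2: since 259 ≡ 3 (mod 8), (2/259) = -1.
Reciprocity: 3 ≡ 3 and 259 ≡ 3 (mod 4), so (3/259) = −(259/3).
Reduce top mod 3: now compute (1/3).
Reached (1/3) = 1. Collecting the sign flips along the way, the symbol is +1.

1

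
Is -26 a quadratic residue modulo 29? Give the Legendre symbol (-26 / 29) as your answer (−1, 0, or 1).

First reduce: -26 ≡ 3 (mod 29).
Reciprocity: 3 ≡ 3 and 29 ≡ 1 (mod 4), so (3/29) = +(29/3).
Reduce top mod 3: now compute (2/3).
Pull out 2: since 3 ≡ 3 (mod 8), (2/3) = -1.
Reached (1/3) = 1. Collecting the sign flips along the way, the symbol is -1.

-1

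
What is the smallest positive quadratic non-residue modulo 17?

(2/17) = +1, so 2 is a residue.
(3/17) = −1, so 3 is the smallest positive non-residue mod 17.

3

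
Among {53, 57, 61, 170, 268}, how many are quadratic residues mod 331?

2

(53/331) = +1 → QR.
(57/331) = -1 → non-residue.
(61/331) = -1 → non-residue.
(170/331) = -1 → non-residue.
(268/331) = +1 → QR.
Total quadratic residues among the 5: 2.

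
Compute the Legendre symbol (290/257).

Euler's criterion: (290/257) ≡ 33^128 (mod 257).
33^2 ≡ 61 (mod 257)
33^4 ≡ 123 (mod 257)
33^8 ≡ 223 (mod 257)
33^16 ≡ 128 (mod 257)
33^32 ≡ 193 (mod 257)
33^64 ≡ 241 (mod 257)
33^128 ≡ 256 (mod 257)
33^128 = 33^(128) ≡ 256 (mod 257).
Result is 256 ≡ −1, so (290/257) = −1.

-1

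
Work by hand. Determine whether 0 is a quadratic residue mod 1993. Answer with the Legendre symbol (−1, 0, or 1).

Top reduces to 0: gcd > 1, so the symbol is 0.

0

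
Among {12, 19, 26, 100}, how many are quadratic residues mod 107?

3

(12/107) = +1 → QR.
(19/107) = +1 → QR.
(26/107) = -1 → non-residue.
(100/107) = +1 → QR.
Total quadratic residues among the 4: 3.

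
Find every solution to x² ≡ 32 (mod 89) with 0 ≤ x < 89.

89 ≡ 1 (mod 4), so we find a root by search.
Trying successive values, 11² = 121 ≡ 32 (mod 89). The other root is 89 − 11 = 78.

11, 78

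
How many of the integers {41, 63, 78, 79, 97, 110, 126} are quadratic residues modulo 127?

2

(41/127) = +1 → QR.
(63/127) = -1 → non-residue.
(78/127) = -1 → non-residue.
(79/127) = +1 → QR.
(97/127) = -1 → non-residue.
(110/127) = -1 → non-residue.
(126/127) = -1 → non-residue.
Total quadratic residues among the 7: 2.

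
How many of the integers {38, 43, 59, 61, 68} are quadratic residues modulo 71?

2

(38/71) = +1 → QR.
(43/71) = +1 → QR.
(59/71) = -1 → non-residue.
(61/71) = -1 → non-residue.
(68/71) = -1 → non-residue.
Total quadratic residues among the 5: 2.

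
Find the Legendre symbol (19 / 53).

-1

Euler's criterion: (19/53) ≡ 19^26 (mod 53).
19^2 ≡ 43 (mod 53)
19^4 ≡ 47 (mod 53)
19^8 ≡ 36 (mod 53)
19^16 ≡ 24 (mod 53)
19^26 = 19^(16+8+2) ≡ 52 (mod 53).
Result is 52 ≡ −1, so (19/53) = −1.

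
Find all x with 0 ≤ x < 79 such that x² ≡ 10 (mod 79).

22, 57

Since 79 ≡ 3 (mod 4), a square root of 10 is 10^((79+1)/4) = 10^20 mod 79.
Repeated squaring: 10^2≡21, 10^4≡46, 10^8≡62, 10^16≡52 (mod 79).
10^20 = 10^(16+4) ≡ 22 (mod 79).
Check: 22² = 484 ≡ 10 (mod 79). The two roots are 22 and 57.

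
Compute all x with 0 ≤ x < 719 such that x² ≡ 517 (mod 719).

327, 392

Since 719 ≡ 3 (mod 4), a square root of 517 is 517^((719+1)/4) = 517^180 mod 719.
Repeated squaring: 517^2≡540, 517^4≡405, 517^8≡93, 517^16≡21, 517^32≡441, 517^64≡351, 517^128≡252 (mod 719).
517^180 = 517^(128+32+16+4) ≡ 392 (mod 719).
Check: 392² = 153664 ≡ 517 (mod 719). The two roots are 327 and 392.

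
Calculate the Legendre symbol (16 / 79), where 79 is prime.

1

Euler's criterion: (16/79) ≡ 16^39 (mod 79).
16^2 ≡ 19 (mod 79)
16^4 ≡ 45 (mod 79)
16^8 ≡ 50 (mod 79)
16^16 ≡ 51 (mod 79)
16^32 ≡ 73 (mod 79)
16^39 = 16^(32+4+2+1) ≡ 1 (mod 79).
Result is 1, so (16/79) = 1.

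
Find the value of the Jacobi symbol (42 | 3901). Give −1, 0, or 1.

Pull out 2: since 3901 ≡ 5 (mod 8), (2/3901) = -1.
Reciprocity: 21 ≡ 1 and 3901 ≡ 1 (mod 4), so (21/3901) = +(3901/21).
Reduce top mod 21: now compute (16/21).
Pull out 2^4: since 21 ≡ 5 (mod 8), (2/21) = -1, so (2/21)^4 = +1.
Reached (1/21) = 1. Collecting the sign flips along the way, the symbol is -1.

-1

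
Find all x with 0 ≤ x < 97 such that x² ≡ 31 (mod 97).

97 ≡ 1 (mod 4), so we find a root by search.
Trying successive values, 15² = 225 ≡ 31 (mod 97). The other root is 97 − 15 = 82.

15, 82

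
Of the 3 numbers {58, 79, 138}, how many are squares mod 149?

0

(58/149) = -1 → non-residue.
(79/149) = -1 → non-residue.
(138/149) = -1 → non-residue.
Total quadratic residues among the 3: 0.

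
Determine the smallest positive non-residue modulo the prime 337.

5

(2/337) = +1, so 2 is a residue.
(3/337) = +1, so 3 is a residue.
(4/337) = +1, so 4 is a residue.
(5/337) = −1, so 5 is the smallest positive non-residue mod 337.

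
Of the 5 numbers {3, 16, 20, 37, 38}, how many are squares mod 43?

2

(3/43) = -1 → non-residue.
(16/43) = +1 → QR.
(20/43) = -1 → non-residue.
(37/43) = -1 → non-residue.
(38/43) = +1 → QR.
Total quadratic residues among the 5: 2.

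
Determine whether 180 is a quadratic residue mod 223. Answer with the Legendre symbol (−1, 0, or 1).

Euler's criterion: (180/223) ≡ 180^111 (mod 223).
180^2 ≡ 65 (mod 223)
180^4 ≡ 211 (mod 223)
180^8 ≡ 144 (mod 223)
180^16 ≡ 220 (mod 223)
180^32 ≡ 9 (mod 223)
180^64 ≡ 81 (mod 223)
180^111 = 180^(64+32+8+4+2+1) ≡ 222 (mod 223).
Result is 222 ≡ −1, so (180/223) = −1.

-1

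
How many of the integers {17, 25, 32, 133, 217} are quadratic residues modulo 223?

(17/223) = +1 → QR.
(25/223) = +1 → QR.
(32/223) = +1 → QR.
(133/223) = +1 → QR.
(217/223) = +1 → QR.
Total quadratic residues among the 5: 5.

5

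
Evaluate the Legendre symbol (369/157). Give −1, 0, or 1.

Euler's criterion: (369/157) ≡ 55^78 (mod 157).
55^2 ≡ 42 (mod 157)
55^4 ≡ 37 (mod 157)
55^8 ≡ 113 (mod 157)
55^16 ≡ 52 (mod 157)
55^32 ≡ 35 (mod 157)
55^64 ≡ 126 (mod 157)
55^78 = 55^(64+8+4+2) ≡ 156 (mod 157).
Result is 156 ≡ −1, so (369/157) = −1.

-1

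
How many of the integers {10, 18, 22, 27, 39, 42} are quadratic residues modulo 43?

1

(10/43) = +1 → QR.
(18/43) = -1 → non-residue.
(22/43) = -1 → non-residue.
(27/43) = -1 → non-residue.
(39/43) = -1 → non-residue.
(42/43) = -1 → non-residue.
Total quadratic residues among the 6: 1.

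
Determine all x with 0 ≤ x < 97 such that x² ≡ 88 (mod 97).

97 ≡ 1 (mod 4), so we find a root by search.
Trying successive values, 31² = 961 ≡ 88 (mod 97). The other root is 97 − 31 = 66.

31, 66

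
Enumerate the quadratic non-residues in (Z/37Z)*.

Square k = 1,…,18 (k and 37−k give the same square):
1²=1, 2²=4, 3²=9, 4²=16, 5²=25, 6²=36, 7²≡12, 8²≡27, 9²≡7, 10²≡26, 11²≡10, 12²≡33, 13²≡21, 14²≡11, 15²≡3, 16²≡34, 17²≡30, 18²≡28 (mod 37).
The residues are {1, 3, 4, 7, 9, 10, 11, 12, 16, 21, 25, 26, 27, 28, 30, 33, 34, 36}; the non-residues are the remaining 18 nonzero classes.

2,5,6,8,13,14,15,17,18,19,20,22,23,24,29,31,32,35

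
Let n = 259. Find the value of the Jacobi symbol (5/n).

Reciprocity: 5 ≡ 1 and 259 ≡ 3 (mod 4), so (5/259) = +(259/5).
Reduce top mod 5: now compute (4/5).
Pull out 2^2: since 5 ≡ 5 (mod 8), (2/5) = -1, so (2/5)^2 = +1.
Reached (1/5) = 1. Collecting the sign flips along the way, the symbol is +1.

1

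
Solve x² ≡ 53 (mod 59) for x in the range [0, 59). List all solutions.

Since 59 ≡ 3 (mod 4), a square root of 53 is 53^((59+1)/4) = 53^15 mod 59.
Repeated squaring: 53^2≡36, 53^4≡57, 53^8≡4 (mod 59).
53^15 = 53^(8+4+2+1) ≡ 17 (mod 59).
Check: 17² = 289 ≡ 53 (mod 59). The two roots are 17 and 42.

17, 42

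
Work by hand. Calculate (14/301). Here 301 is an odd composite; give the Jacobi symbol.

0

Pull out 2: since 301 ≡ 5 (mod 8), (2/301) = -1.
Reciprocity: 7 ≡ 3 and 301 ≡ 1 (mod 4), so (7/301) = +(301/7).
Reduce top mod 7: now compute (0/7).
Top reduces to 0: gcd > 1, so the symbol is 0.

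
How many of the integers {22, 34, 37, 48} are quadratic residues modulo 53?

(22/53) = -1 → non-residue.
(34/53) = -1 → non-residue.
(37/53) = +1 → QR.
(48/53) = -1 → non-residue.
Total quadratic residues among the 4: 1.

1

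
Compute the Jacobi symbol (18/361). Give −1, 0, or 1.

Pull out 2: since 361 ≡ 1 (mod 8), (2/361) = +1.
Reciprocity: 9 ≡ 1 and 361 ≡ 1 (mod 4), so (9/361) = +(361/9).
Reduce top mod 9: now compute (1/9).
Reached (1/9) = 1. Collecting the sign flips along the way, the symbol is +1.

1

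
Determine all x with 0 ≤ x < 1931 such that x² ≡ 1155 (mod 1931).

613, 1318

Since 1931 ≡ 3 (mod 4), a square root of 1155 is 1155^((1931+1)/4) = 1155^483 mod 1931.
Repeated squaring: 1155^2≡1635, 1155^4≡721, 1155^8≡402, 1155^16≡1331, 1155^32≡834, 1155^64≡396, 1155^128≡405, 1155^256≡1821 (mod 1931).
1155^483 = 1155^(256+128+64+32+2+1) ≡ 1318 (mod 1931).
Check: 1318² = 1737124 ≡ 1155 (mod 1931). The two roots are 613 and 1318.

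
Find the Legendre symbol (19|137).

Reciprocity: 19 ≡ 3 and 137 ≡ 1 (mod 4), so (19/137) = +(137/19).
Reduce top mod 19: now compute (4/19).
Pull out 2^2: since 19 ≡ 3 (mod 8), (2/19) = -1, so (2/19)^2 = +1.
Reached (1/19) = 1. Collecting the sign flips along the way, the symbol is +1.

1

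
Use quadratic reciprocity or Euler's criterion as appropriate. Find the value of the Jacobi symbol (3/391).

Reciprocity: 3 ≡ 3 and 391 ≡ 3 (mod 4), so (3/391) = −(391/3).
Reduce top mod 3: now compute (1/3).
Reached (1/3) = 1. Collecting the sign flips along the way, the symbol is -1.

-1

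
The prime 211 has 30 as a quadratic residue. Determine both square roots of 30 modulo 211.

36, 175

Since 211 ≡ 3 (mod 4), a square root of 30 is 30^((211+1)/4) = 30^53 mod 211.
Repeated squaring: 30^2≡56, 30^4≡182, 30^8≡208, 30^16≡9, 30^32≡81 (mod 211).
30^53 = 30^(32+16+4+1) ≡ 36 (mod 211).
Check: 36² = 1296 ≡ 30 (mod 211). The two roots are 36 and 175.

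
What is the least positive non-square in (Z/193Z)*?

5

(2/193) = +1, so 2 is a residue.
(3/193) = +1, so 3 is a residue.
(4/193) = +1, so 4 is a residue.
(5/193) = −1, so 5 is the smallest positive non-residue mod 193.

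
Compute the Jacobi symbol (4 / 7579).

1

Pull out 2^2: since 7579 ≡ 3 (mod 8), (2/7579) = -1, so (2/7579)^2 = +1.
Reached (1/7579) = 1. Collecting the sign flips along the way, the symbol is +1.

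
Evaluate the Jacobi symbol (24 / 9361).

1

Pull out 2^3: since 9361 ≡ 1 (mod 8), (2/9361) = +1, so (2/9361)^3 = +1.
Reciprocity: 3 ≡ 3 and 9361 ≡ 1 (mod 4), so (3/9361) = +(9361/3).
Reduce top mod 3: now compute (1/3).
Reached (1/3) = 1. Collecting the sign flips along the way, the symbol is +1.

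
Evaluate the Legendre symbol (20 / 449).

1

Euler's criterion: (20/449) ≡ 20^224 (mod 449).
20^2 ≡ 400 (mod 449)
20^4 ≡ 156 (mod 449)
20^8 ≡ 90 (mod 449)
20^16 ≡ 18 (mod 449)
20^32 ≡ 324 (mod 449)
20^64 ≡ 359 (mod 449)
20^128 ≡ 18 (mod 449)
20^224 = 20^(128+64+32) ≡ 1 (mod 449).
Result is 1, so (20/449) = 1.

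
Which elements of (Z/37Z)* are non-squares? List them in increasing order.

2, 5, 6, 8, 13, 14, 15, 17, 18, 19, 20, 22, 23, 24, 29, 31, 32, 35

Square k = 1,…,18 (k and 37−k give the same square):
1²=1, 2²=4, 3²=9, 4²=16, 5²=25, 6²=36, 7²≡12, 8²≡27, 9²≡7, 10²≡26, 11²≡10, 12²≡33, 13²≡21, 14²≡11, 15²≡3, 16²≡34, 17²≡30, 18²≡28 (mod 37).
The residues are {1, 3, 4, 7, 9, 10, 11, 12, 16, 21, 25, 26, 27, 28, 30, 33, 34, 36}; the non-residues are the remaining 18 nonzero classes.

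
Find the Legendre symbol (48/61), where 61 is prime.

1

Pull out 2^4: since 61 ≡ 5 (mod 8), (2/61) = -1, so (2/61)^4 = +1.
Reciprocity: 3 ≡ 3 and 61 ≡ 1 (mod 4), so (3/61) = +(61/3).
Reduce top mod 3: now compute (1/3).
Reached (1/3) = 1. Collecting the sign flips along the way, the symbol is +1.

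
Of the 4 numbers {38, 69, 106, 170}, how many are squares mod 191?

2

(38/191) = -1 → non-residue.
(69/191) = +1 → QR.
(106/191) = -1 → non-residue.
(170/191) = +1 → QR.
Total quadratic residues among the 4: 2.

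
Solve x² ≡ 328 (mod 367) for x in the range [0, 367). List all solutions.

Since 367 ≡ 3 (mod 4), a square root of 328 is 328^((367+1)/4) = 328^92 mod 367.
Repeated squaring: 328^2≡53, 328^4≡240, 328^8≡348, 328^16≡361, 328^32≡36, 328^64≡195 (mod 367).
328^92 = 328^(64+16+8+4) ≡ 121 (mod 367).
Check: 121² = 14641 ≡ 328 (mod 367). The two roots are 121 and 246.

121, 246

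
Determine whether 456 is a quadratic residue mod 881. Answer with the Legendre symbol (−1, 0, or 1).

Pull out 2^3: since 881 ≡ 1 (mod 8), (2/881) = +1, so (2/881)^3 = +1.
Reciprocity: 57 ≡ 1 and 881 ≡ 1 (mod 4), so (57/881) = +(881/57).
Reduce top mod 57: now compute (26/57).
Pull out 2: since 57 ≡ 1 (mod 8), (2/57) = +1.
Reciprocity: 13 ≡ 1 and 57 ≡ 1 (mod 4), so (13/57) = +(57/13).
Reduce top mod 13: now compute (5/13).
Reciprocity: 5 ≡ 1 and 13 ≡ 1 (mod 4), so (5/13) = +(13/5).
Reduce top mod 5: now compute (3/5).
Reciprocity: 3 ≡ 3 and 5 ≡ 1 (mod 4), so (3/5) = +(5/3).
Reduce top mod 3: now compute (2/3).
Pull out 2: since 3 ≡ 3 (mod 8), (2/3) = -1.
Reached (1/3) = 1. Collecting the sign flips along the way, the symbol is -1.

-1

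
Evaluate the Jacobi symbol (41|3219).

Reciprocity: 41 ≡ 1 and 3219 ≡ 3 (mod 4), so (41/3219) = +(3219/41).
Reduce top mod 41: now compute (21/41).
Reciprocity: 21 ≡ 1 and 41 ≡ 1 (mod 4), so (21/41) = +(41/21).
Reduce top mod 21: now compute (20/21).
Pull out 2^2: since 21 ≡ 5 (mod 8), (2/21) = -1, so (2/21)^2 = +1.
Reciprocity: 5 ≡ 1 and 21 ≡ 1 (mod 4), so (5/21) = +(21/5).
Reduce top mod 5: now compute (1/5).
Reached (1/5) = 1. Collecting the sign flips along the way, the symbol is +1.

1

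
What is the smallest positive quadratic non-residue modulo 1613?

(2/1613) = −1, so 2 is the smallest positive non-residue mod 1613.

2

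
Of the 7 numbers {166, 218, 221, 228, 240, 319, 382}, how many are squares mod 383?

1

(166/383) = -1 → non-residue.
(218/383) = -1 → non-residue.
(221/383) = -1 → non-residue.
(228/383) = +1 → QR.
(240/383) = -1 → non-residue.
(319/383) = -1 → non-residue.
(382/383) = -1 → non-residue.
Total quadratic residues among the 7: 1.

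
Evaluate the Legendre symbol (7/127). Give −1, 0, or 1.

Reciprocity: 7 ≡ 3 and 127 ≡ 3 (mod 4), so (7/127) = −(127/7).
Reduce top mod 7: now compute (1/7).
Reached (1/7) = 1. Collecting the sign flips along the way, the symbol is -1.

-1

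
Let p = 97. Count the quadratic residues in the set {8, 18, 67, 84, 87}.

2

(8/97) = +1 → QR.
(18/97) = +1 → QR.
(67/97) = -1 → non-residue.
(84/97) = -1 → non-residue.
(87/97) = -1 → non-residue.
Total quadratic residues among the 5: 2.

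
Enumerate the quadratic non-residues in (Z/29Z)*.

Square k = 1,…,14 (k and 29−k give the same square):
1²=1, 2²=4, 3²=9, 4²=16, 5²=25, 6²≡7, 7²≡20, 8²≡6, 9²≡23, 10²≡13, 11²≡5, 12²≡28, 13²≡24, 14²≡22 (mod 29).
The residues are {1, 4, 5, 6, 7, 9, 13, 16, 20, 22, 23, 24, 25, 28}; the non-residues are the remaining 14 nonzero classes.

2 3 8 10 11 12 14 15 17 18 19 21 26 27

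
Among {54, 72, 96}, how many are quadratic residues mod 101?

2

(54/101) = +1 → QR.
(72/101) = -1 → non-residue.
(96/101) = +1 → QR.
Total quadratic residues among the 3: 2.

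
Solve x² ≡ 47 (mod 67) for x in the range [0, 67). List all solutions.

28, 39

Since 67 ≡ 3 (mod 4), a square root of 47 is 47^((67+1)/4) = 47^17 mod 67.
Repeated squaring: 47^2≡65, 47^4≡4, 47^8≡16, 47^16≡55 (mod 67).
47^17 = 47^(16+1) ≡ 39 (mod 67).
Check: 39² = 1521 ≡ 47 (mod 67). The two roots are 28 and 39.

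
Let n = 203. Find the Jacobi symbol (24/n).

Pull out 2^3: since 203 ≡ 3 (mod 8), (2/203) = -1, so (2/203)^3 = -1.
Reciprocity: 3 ≡ 3 and 203 ≡ 3 (mod 4), so (3/203) = −(203/3).
Reduce top mod 3: now compute (2/3).
Pull out 2: since 3 ≡ 3 (mod 8), (2/3) = -1.
Reached (1/3) = 1. Collecting the sign flips along the way, the symbol is -1.

-1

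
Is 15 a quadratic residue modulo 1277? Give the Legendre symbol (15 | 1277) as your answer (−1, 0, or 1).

1

Reciprocity: 15 ≡ 3 and 1277 ≡ 1 (mod 4), so (15/1277) = +(1277/15).
Reduce top mod 15: now compute (2/15).
Pull out 2: since 15 ≡ 7 (mod 8), (2/15) = +1.
Reached (1/15) = 1. Collecting the sign flips along the way, the symbol is +1.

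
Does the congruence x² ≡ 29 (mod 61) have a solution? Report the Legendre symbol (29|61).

Euler's criterion: (29/61) ≡ 29^30 (mod 61).
29^2 ≡ 48 (mod 61)
29^4 ≡ 47 (mod 61)
29^8 ≡ 13 (mod 61)
29^16 ≡ 47 (mod 61)
29^30 = 29^(16+8+4+2) ≡ 60 (mod 61).
Result is 60 ≡ −1, so (29/61) = −1.

-1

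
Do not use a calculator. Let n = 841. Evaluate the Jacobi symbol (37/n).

Reciprocity: 37 ≡ 1 and 841 ≡ 1 (mod 4), so (37/841) = +(841/37).
Reduce top mod 37: now compute (27/37).
Reciprocity: 27 ≡ 3 and 37 ≡ 1 (mod 4), so (27/37) = +(37/27).
Reduce top mod 27: now compute (10/27).
Pull out 2: since 27 ≡ 3 (mod 8), (2/27) = -1.
Reciprocity: 5 ≡ 1 and 27 ≡ 3 (mod 4), so (5/27) = +(27/5).
Reduce top mod 5: now compute (2/5).
Pull out 2: since 5 ≡ 5 (mod 8), (2/5) = -1.
Reached (1/5) = 1. Collecting the sign flips along the way, the symbol is +1.

1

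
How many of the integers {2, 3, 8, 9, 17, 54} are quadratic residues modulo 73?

(2/73) = +1 → QR.
(3/73) = +1 → QR.
(8/73) = +1 → QR.
(9/73) = +1 → QR.
(17/73) = -1 → non-residue.
(54/73) = +1 → QR.
Total quadratic residues among the 6: 5.

5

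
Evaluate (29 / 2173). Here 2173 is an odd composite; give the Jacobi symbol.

Reciprocity: 29 ≡ 1 and 2173 ≡ 1 (mod 4), so (29/2173) = +(2173/29).
Reduce top mod 29: now compute (27/29).
Reciprocity: 27 ≡ 3 and 29 ≡ 1 (mod 4), so (27/29) = +(29/27).
Reduce top mod 27: now compute (2/27).
Pull out 2: since 27 ≡ 3 (mod 8), (2/27) = -1.
Reached (1/27) = 1. Collecting the sign flips along the way, the symbol is -1.

-1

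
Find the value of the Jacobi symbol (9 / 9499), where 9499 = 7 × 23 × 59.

1

Reciprocity: 9 ≡ 1 and 9499 ≡ 3 (mod 4), so (9/9499) = +(9499/9).
Reduce top mod 9: now compute (4/9).
Pull out 2^2: since 9 ≡ 1 (mod 8), (2/9) = +1, so (2/9)^2 = +1.
Reached (1/9) = 1. Collecting the sign flips along the way, the symbol is +1.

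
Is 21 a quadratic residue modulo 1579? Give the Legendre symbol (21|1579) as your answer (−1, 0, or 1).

Reciprocity: 21 ≡ 1 and 1579 ≡ 3 (mod 4), so (21/1579) = +(1579/21).
Reduce top mod 21: now compute (4/21).
Pull out 2^2: since 21 ≡ 5 (mod 8), (2/21) = -1, so (2/21)^2 = +1.
Reached (1/21) = 1. Collecting the sign flips along the way, the symbol is +1.

1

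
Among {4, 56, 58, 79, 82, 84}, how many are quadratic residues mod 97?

(4/97) = +1 → QR.
(56/97) = -1 → non-residue.
(58/97) = -1 → non-residue.
(79/97) = +1 → QR.
(82/97) = -1 → non-residue.
(84/97) = -1 → non-residue.
Total quadratic residues among the 6: 2.

2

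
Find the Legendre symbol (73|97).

Reciprocity: 73 ≡ 1 and 97 ≡ 1 (mod 4), so (73/97) = +(97/73).
Reduce top mod 73: now compute (24/73).
Pull out 2^3: since 73 ≡ 1 (mod 8), (2/73) = +1, so (2/73)^3 = +1.
Reciprocity: 3 ≡ 3 and 73 ≡ 1 (mod 4), so (3/73) = +(73/3).
Reduce top mod 3: now compute (1/3).
Reached (1/3) = 1. Collecting the sign flips along the way, the symbol is +1.

1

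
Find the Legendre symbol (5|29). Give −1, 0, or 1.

1

Euler's criterion: (5/29) ≡ 5^14 (mod 29).
5^2 ≡ 25 (mod 29)
5^4 ≡ 16 (mod 29)
5^8 ≡ 24 (mod 29)
5^14 = 5^(8+4+2) ≡ 1 (mod 29).
Result is 1, so (5/29) = 1.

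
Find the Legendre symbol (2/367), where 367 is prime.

1

Pull out 2: since 367 ≡ 7 (mod 8), (2/367) = +1.
Reached (1/367) = 1. Collecting the sign flips along the way, the symbol is +1.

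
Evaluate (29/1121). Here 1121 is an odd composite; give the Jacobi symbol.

-1

Reciprocity: 29 ≡ 1 and 1121 ≡ 1 (mod 4), so (29/1121) = +(1121/29).
Reduce top mod 29: now compute (19/29).
Reciprocity: 19 ≡ 3 and 29 ≡ 1 (mod 4), so (19/29) = +(29/19).
Reduce top mod 19: now compute (10/19).
Pull out 2: since 19 ≡ 3 (mod 8), (2/19) = -1.
Reciprocity: 5 ≡ 1 and 19 ≡ 3 (mod 4), so (5/19) = +(19/5).
Reduce top mod 5: now compute (4/5).
Pull out 2^2: since 5 ≡ 5 (mod 8), (2/5) = -1, so (2/5)^2 = +1.
Reached (1/5) = 1. Collecting the sign flips along the way, the symbol is -1.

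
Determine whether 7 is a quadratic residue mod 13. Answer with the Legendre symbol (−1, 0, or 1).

Euler's criterion: (7/13) ≡ 7^6 (mod 13).
7^2 ≡ 10 (mod 13)
7^4 ≡ 9 (mod 13)
7^6 = 7^(4+2) ≡ 12 (mod 13).
Result is 12 ≡ −1, so (7/13) = −1.

-1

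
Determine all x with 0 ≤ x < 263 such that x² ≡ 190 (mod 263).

106, 157

Since 263 ≡ 3 (mod 4), a square root of 190 is 190^((263+1)/4) = 190^66 mod 263.
Repeated squaring: 190^2≡69, 190^4≡27, 190^8≡203, 190^16≡181, 190^32≡149, 190^64≡109 (mod 263).
190^66 = 190^(64+2) ≡ 157 (mod 263).
Check: 157² = 24649 ≡ 190 (mod 263). The two roots are 106 and 157.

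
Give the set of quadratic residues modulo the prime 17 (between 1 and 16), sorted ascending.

1 2 4 8 9 13 15 16

Square k = 1,…,8 (k and 17−k give the same square):
1²=1, 2²=4, 3²=9, 4²=16, 5²≡8, 6²≡2, 7²≡15, 8²≡13 (mod 17).
So the quadratic residues mod 17 are {1, 2, 4, 8, 9, 13, 15, 16}.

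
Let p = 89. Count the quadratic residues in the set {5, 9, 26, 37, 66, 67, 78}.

4

(5/89) = +1 → QR.
(9/89) = +1 → QR.
(26/89) = -1 → non-residue.
(37/89) = -1 → non-residue.
(66/89) = -1 → non-residue.
(67/89) = +1 → QR.
(78/89) = +1 → QR.
Total quadratic residues among the 7: 4.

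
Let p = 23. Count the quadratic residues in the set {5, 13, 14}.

(5/23) = -1 → non-residue.
(13/23) = +1 → QR.
(14/23) = -1 → non-residue.
Total quadratic residues among the 3: 1.

1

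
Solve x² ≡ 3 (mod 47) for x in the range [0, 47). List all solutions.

Since 47 ≡ 3 (mod 4), a square root of 3 is 3^((47+1)/4) = 3^12 mod 47.
Repeated squaring: 3^2≡9, 3^4≡34, 3^8≡28 (mod 47).
3^12 = 3^(8+4) ≡ 12 (mod 47).
Check: 12² = 144 ≡ 3 (mod 47). The two roots are 12 and 35.

12, 35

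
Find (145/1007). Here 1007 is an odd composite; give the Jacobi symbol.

Reciprocity: 145 ≡ 1 and 1007 ≡ 3 (mod 4), so (145/1007) = +(1007/145).
Reduce top mod 145: now compute (137/145).
Reciprocity: 137 ≡ 1 and 145 ≡ 1 (mod 4), so (137/145) = +(145/137).
Reduce top mod 137: now compute (8/137).
Pull out 2^3: since 137 ≡ 1 (mod 8), (2/137) = +1, so (2/137)^3 = +1.
Reached (1/137) = 1. Collecting the sign flips along the way, the symbol is +1.

1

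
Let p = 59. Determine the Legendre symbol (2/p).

-1

Pull out 2: since 59 ≡ 3 (mod 8), (2/59) = -1.
Reached (1/59) = 1. Collecting the sign flips along the way, the symbol is -1.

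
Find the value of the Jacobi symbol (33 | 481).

Reciprocity: 33 ≡ 1 and 481 ≡ 1 (mod 4), so (33/481) = +(481/33).
Reduce top mod 33: now compute (19/33).
Reciprocity: 19 ≡ 3 and 33 ≡ 1 (mod 4), so (19/33) = +(33/19).
Reduce top mod 19: now compute (14/19).
Pull out 2: since 19 ≡ 3 (mod 8), (2/19) = -1.
Reciprocity: 7 ≡ 3 and 19 ≡ 3 (mod 4), so (7/19) = −(19/7).
Reduce top mod 7: now compute (5/7).
Reciprocity: 5 ≡ 1 and 7 ≡ 3 (mod 4), so (5/7) = +(7/5).
Reduce top mod 5: now compute (2/5).
Pull out 2: since 5 ≡ 5 (mod 8), (2/5) = -1.
Reached (1/5) = 1. Collecting the sign flips along the way, the symbol is -1.

-1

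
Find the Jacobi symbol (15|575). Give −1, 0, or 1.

0

Reciprocity: 15 ≡ 3 and 575 ≡ 3 (mod 4), so (15/575) = −(575/15).
Reduce top mod 15: now compute (5/15).
Reciprocity: 5 ≡ 1 and 15 ≡ 3 (mod 4), so (5/15) = +(15/5).
Reduce top mod 5: now compute (0/5).
Top reduces to 0: gcd > 1, so the symbol is 0.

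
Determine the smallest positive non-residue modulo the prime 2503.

(2/2503) = +1, so 2 is a residue.
(3/2503) = −1, so 3 is the smallest positive non-residue mod 2503.

3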